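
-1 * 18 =-18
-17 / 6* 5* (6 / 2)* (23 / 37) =-1955 / 74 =-26.42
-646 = -646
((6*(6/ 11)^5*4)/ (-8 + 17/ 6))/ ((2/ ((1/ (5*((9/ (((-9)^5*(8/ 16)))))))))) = 1836660096/ 24962905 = 73.58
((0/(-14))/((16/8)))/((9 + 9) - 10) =0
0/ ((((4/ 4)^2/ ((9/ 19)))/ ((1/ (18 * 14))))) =0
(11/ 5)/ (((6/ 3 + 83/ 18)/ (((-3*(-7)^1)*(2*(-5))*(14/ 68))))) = -4158/ 289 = -14.39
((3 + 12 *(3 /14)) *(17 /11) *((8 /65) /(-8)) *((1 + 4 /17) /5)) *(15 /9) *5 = -0.27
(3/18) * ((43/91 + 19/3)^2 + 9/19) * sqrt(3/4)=6.75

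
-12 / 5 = -2.40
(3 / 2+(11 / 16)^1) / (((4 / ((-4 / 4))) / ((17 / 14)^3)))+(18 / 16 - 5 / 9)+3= 584867 / 225792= 2.59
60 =60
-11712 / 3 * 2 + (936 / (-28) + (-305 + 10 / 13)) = -741255 / 91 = -8145.66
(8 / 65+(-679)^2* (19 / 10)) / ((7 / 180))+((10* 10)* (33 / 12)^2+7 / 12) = 12299144675 / 546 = 22525906.00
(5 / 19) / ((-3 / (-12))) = 20 / 19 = 1.05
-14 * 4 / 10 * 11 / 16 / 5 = -77 / 100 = -0.77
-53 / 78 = -0.68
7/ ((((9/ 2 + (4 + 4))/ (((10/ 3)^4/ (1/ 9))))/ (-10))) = -56000/ 9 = -6222.22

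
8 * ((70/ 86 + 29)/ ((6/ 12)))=20512/ 43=477.02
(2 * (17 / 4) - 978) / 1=-969.50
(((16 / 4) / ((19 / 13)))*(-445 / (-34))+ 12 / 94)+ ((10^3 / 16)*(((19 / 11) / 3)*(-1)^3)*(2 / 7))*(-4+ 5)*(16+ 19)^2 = -12558.75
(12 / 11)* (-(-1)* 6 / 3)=24 / 11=2.18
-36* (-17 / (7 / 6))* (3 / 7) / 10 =5508 / 245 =22.48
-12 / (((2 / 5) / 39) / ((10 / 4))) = -2925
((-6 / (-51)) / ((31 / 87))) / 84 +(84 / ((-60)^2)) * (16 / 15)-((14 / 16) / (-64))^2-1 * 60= -65244671834077 / 1087930368000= -59.97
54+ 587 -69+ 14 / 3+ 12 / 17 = 29446 / 51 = 577.37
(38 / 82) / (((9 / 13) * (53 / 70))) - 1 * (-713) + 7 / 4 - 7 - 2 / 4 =708.13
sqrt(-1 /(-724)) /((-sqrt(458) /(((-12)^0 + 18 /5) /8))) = -23 * sqrt(82898) /6631840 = -0.00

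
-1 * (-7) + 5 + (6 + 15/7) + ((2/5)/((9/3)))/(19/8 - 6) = 61223/3045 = 20.11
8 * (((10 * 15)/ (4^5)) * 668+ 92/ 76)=240919/ 304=792.50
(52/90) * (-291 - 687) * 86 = -728936/15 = -48595.73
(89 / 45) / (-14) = -89 / 630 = -0.14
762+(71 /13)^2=791.83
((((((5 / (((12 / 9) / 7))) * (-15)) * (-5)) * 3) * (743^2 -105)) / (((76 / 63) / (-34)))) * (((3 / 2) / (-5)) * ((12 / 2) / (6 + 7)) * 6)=18853416990450 / 247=76329623443.12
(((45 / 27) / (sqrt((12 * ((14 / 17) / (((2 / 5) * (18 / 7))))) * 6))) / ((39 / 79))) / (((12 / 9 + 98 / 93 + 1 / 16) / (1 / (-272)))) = -2449 * sqrt(85) / 33832890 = -0.00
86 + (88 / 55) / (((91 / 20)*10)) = 39146 / 455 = 86.04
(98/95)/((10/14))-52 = -24014/475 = -50.56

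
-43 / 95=-0.45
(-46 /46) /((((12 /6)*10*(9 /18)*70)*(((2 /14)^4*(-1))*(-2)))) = -343 /200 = -1.72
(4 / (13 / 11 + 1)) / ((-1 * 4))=-11 / 24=-0.46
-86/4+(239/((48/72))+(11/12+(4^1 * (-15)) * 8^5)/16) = -23528245/192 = -122542.94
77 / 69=1.12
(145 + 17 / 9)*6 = 2644 / 3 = 881.33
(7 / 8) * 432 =378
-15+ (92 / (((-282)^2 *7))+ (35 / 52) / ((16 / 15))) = -1663722349 / 115786944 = -14.37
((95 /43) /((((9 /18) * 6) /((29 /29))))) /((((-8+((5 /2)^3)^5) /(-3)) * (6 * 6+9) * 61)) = -622592 /720422278363467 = -0.00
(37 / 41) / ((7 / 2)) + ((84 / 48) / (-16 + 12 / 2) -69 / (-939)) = 561703 / 3593240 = 0.16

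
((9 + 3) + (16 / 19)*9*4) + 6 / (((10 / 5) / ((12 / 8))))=46.82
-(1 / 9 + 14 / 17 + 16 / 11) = -4021 / 1683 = -2.39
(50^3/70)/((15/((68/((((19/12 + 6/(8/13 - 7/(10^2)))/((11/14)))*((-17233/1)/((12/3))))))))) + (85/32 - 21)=-53411592600309/2893202323424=-18.46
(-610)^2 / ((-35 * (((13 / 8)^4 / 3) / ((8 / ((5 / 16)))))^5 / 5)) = -143276684459770713690190441051324416 / 16629343303020699508950875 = -8615895519.68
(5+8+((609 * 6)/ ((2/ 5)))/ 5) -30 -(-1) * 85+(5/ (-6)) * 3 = 3785/ 2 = 1892.50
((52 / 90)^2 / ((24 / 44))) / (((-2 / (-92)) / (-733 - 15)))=-127928944 / 6075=-21058.26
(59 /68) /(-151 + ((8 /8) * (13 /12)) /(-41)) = -7257 /1263185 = -0.01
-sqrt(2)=-1.41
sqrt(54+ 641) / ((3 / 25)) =25*sqrt(695) / 3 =219.69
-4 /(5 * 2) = -2 /5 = -0.40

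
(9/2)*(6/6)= 9/2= 4.50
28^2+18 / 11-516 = 2966 / 11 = 269.64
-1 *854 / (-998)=427 / 499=0.86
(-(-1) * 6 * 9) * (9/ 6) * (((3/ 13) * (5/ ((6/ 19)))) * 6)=1775.77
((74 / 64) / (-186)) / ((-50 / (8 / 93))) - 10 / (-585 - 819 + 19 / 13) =450422621 / 63078886800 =0.01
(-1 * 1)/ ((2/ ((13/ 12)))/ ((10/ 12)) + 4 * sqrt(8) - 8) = -4225 * sqrt(2)/ 49928 - 3055/ 49928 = -0.18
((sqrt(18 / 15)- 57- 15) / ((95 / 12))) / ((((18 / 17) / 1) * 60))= -68 / 475 + 17 * sqrt(30) / 42750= -0.14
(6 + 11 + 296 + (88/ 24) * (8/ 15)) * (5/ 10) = 14173/ 90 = 157.48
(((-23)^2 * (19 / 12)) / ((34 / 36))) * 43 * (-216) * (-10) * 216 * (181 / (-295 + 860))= 10949267358144 / 1921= 5699774783.00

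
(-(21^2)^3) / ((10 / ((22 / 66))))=-28588707 / 10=-2858870.70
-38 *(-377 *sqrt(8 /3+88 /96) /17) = 1595.22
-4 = -4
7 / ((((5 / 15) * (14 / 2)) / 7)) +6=27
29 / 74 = 0.39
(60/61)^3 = 216000/226981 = 0.95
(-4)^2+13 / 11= 189 / 11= 17.18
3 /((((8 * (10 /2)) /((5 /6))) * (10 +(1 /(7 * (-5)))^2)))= 1225 /196016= 0.01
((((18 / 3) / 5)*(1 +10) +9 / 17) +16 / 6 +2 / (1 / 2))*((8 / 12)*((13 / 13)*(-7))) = -72814 / 765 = -95.18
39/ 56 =0.70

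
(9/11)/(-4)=-9/44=-0.20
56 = 56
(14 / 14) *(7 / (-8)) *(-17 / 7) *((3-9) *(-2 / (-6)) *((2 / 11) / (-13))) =17 / 286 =0.06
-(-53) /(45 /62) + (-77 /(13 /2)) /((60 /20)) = 40408 /585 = 69.07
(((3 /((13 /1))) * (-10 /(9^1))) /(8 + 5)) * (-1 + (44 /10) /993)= 0.02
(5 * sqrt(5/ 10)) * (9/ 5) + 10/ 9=10/ 9 + 9 * sqrt(2)/ 2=7.48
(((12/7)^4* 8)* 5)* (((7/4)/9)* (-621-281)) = -20782080/343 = -60589.15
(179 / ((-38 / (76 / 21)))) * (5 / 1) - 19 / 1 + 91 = -278 / 21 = -13.24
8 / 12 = 2 / 3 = 0.67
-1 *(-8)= 8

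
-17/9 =-1.89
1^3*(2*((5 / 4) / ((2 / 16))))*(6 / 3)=40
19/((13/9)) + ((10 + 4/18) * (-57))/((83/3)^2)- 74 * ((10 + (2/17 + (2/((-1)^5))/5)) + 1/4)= -11041146911/15224690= -725.21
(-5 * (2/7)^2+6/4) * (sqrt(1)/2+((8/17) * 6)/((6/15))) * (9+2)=302489/3332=90.78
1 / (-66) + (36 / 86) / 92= -346 / 32637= -0.01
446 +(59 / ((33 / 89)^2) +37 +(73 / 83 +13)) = 83700586 / 90387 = 926.02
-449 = -449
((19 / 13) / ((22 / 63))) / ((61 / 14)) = 8379 / 8723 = 0.96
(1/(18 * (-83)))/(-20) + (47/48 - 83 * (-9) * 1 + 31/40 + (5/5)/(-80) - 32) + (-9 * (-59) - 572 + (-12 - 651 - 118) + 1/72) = -3144703/29880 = -105.24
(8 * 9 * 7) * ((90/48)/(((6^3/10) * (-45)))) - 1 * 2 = -107/36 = -2.97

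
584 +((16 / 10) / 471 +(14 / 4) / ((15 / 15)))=2767141 / 4710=587.50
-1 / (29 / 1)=-1 / 29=-0.03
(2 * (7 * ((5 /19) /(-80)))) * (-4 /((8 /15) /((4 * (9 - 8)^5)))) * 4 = 105 /19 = 5.53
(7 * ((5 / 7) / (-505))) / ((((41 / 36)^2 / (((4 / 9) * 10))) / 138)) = -794880 / 169781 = -4.68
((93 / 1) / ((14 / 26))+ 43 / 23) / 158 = 14054 / 12719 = 1.10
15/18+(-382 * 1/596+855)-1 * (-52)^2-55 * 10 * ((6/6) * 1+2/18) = -3298751/1341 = -2459.92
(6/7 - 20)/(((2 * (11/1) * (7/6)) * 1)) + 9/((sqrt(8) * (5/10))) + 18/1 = 9 * sqrt(2)/2 + 9300/539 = 23.62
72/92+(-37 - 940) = -22453/23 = -976.22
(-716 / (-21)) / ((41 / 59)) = 42244 / 861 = 49.06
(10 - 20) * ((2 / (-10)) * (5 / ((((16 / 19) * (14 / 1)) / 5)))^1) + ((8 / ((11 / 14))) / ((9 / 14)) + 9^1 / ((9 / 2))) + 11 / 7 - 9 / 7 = 247985 / 11088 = 22.37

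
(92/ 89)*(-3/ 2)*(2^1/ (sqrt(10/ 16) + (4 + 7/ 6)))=-102672/ 167053 + 4968*sqrt(10)/ 167053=-0.52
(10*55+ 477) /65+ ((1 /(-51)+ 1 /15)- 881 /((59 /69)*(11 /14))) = -71464707 /55165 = -1295.47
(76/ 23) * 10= 760/ 23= 33.04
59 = 59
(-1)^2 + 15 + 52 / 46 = 394 / 23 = 17.13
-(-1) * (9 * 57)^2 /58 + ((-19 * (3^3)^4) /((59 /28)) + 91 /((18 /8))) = -147442303117 /30798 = -4787398.63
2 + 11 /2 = 15 /2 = 7.50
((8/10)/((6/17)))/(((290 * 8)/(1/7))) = 0.00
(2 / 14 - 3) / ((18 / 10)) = -100 / 63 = -1.59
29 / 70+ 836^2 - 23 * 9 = 48908259 / 70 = 698689.41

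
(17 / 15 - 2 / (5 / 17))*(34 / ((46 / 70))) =-20230 / 69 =-293.19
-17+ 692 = 675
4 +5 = 9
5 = 5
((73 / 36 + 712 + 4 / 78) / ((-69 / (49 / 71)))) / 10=-16375261 / 22927320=-0.71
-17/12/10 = -17/120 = -0.14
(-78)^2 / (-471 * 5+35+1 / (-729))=-4435236 / 1691281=-2.62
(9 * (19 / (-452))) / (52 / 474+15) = -40527 / 1618612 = -0.03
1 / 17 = 0.06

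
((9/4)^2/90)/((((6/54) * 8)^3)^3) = 3486784401/21474836480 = 0.16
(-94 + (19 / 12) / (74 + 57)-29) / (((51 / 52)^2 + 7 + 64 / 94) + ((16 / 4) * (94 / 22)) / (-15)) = -337848674020 / 20611798201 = -16.39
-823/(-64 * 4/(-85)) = -69955/256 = -273.26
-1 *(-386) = 386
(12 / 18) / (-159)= -2 / 477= -0.00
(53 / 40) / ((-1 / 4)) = -53 / 10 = -5.30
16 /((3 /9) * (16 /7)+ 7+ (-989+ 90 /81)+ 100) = -126 /6931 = -0.02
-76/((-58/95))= 3610/29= 124.48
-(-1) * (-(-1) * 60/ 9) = 20/ 3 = 6.67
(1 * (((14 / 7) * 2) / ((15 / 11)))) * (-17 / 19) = -2.62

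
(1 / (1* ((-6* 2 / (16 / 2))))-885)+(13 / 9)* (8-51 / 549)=-1439882 / 1647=-874.25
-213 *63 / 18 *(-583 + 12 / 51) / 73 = 14771337 / 2482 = 5951.38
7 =7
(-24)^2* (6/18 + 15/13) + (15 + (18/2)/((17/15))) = 194382/221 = 879.56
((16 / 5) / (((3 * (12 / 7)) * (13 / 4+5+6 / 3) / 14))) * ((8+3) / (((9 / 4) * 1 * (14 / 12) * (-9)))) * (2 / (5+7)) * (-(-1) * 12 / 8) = -4928 / 49815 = -0.10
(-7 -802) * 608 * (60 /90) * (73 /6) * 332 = -11921009792 /9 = -1324556643.56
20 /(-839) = -20 /839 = -0.02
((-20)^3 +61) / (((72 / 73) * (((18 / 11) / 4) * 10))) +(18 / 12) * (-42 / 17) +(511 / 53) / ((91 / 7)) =-1970.56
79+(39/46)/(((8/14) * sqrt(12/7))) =91 * sqrt(21)/368+79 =80.13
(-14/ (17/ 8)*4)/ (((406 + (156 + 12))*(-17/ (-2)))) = -64/ 11849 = -0.01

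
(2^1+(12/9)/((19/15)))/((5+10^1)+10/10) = 29/152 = 0.19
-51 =-51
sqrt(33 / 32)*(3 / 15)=0.20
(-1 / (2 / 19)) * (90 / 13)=-855 / 13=-65.77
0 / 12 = 0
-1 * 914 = -914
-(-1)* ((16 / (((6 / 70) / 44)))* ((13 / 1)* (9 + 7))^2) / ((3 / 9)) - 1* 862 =1066024098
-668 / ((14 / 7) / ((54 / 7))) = -18036 / 7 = -2576.57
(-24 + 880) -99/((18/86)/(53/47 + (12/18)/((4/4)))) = 1027/141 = 7.28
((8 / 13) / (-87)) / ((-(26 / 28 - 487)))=-112 / 7696455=-0.00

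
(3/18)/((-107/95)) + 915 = 587335/642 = 914.85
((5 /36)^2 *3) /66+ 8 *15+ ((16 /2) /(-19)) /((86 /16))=2793512137 /23294304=119.92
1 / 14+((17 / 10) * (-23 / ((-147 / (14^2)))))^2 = 8561561 / 3150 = 2717.96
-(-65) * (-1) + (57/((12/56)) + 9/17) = 3426/17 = 201.53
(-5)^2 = 25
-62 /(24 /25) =-775 /12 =-64.58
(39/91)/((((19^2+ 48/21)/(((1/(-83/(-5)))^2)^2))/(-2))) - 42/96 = -844805632121/1930984164848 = -0.44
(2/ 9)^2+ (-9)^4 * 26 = 13817470/ 81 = 170586.05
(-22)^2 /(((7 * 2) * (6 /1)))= 121 /21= 5.76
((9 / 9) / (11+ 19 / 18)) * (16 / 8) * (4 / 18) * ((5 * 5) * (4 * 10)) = 8000 / 217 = 36.87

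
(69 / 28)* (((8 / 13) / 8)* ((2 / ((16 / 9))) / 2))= 621 / 5824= 0.11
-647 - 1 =-648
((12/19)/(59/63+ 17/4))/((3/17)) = 17136/24833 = 0.69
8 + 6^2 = 44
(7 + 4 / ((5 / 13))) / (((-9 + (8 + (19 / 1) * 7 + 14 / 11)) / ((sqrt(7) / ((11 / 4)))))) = 174 * sqrt(7) / 3665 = 0.13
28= 28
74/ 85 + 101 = 8659/ 85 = 101.87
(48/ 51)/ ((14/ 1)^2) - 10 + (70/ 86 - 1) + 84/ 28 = -257225/ 35819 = -7.18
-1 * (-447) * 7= 3129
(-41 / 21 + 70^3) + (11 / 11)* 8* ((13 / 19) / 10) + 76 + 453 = 685337552 / 1995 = 343527.59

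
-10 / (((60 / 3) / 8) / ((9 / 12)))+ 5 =2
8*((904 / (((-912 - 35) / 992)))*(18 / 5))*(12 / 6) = -258269184 / 4735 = -54544.71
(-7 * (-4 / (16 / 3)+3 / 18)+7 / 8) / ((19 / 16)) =238 / 57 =4.18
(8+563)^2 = 326041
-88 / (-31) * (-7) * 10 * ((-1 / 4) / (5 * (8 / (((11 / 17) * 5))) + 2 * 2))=847 / 279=3.04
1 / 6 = 0.17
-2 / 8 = -1 / 4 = -0.25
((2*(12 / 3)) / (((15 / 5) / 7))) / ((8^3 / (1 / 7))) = 1 / 192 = 0.01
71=71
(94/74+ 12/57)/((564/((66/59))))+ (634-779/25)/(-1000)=-29236556249/48735475000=-0.60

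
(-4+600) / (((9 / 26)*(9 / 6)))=30992 / 27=1147.85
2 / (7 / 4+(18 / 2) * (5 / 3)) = 8 / 67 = 0.12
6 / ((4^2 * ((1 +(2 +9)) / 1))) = 1 / 32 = 0.03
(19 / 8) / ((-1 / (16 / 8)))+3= -7 / 4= -1.75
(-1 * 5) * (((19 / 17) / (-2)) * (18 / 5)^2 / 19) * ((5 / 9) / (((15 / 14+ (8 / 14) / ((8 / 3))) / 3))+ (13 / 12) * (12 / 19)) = 6096 / 1615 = 3.77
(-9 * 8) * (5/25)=-72/5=-14.40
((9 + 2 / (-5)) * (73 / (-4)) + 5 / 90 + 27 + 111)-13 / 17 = -60157 / 3060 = -19.66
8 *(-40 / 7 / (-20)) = 16 / 7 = 2.29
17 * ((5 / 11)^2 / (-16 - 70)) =-0.04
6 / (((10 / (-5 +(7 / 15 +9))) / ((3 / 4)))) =201 / 100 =2.01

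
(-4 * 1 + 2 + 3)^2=1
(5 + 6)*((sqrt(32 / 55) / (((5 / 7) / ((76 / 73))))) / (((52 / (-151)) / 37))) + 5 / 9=5 / 9 - 2972284*sqrt(110) / 23725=-1313.40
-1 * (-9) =9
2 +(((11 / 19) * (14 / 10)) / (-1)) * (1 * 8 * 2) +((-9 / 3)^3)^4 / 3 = 16827923 / 95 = 177136.03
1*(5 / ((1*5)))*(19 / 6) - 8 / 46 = 413 / 138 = 2.99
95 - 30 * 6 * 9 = -1525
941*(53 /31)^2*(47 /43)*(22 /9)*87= 79261064234 /123969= 639361.97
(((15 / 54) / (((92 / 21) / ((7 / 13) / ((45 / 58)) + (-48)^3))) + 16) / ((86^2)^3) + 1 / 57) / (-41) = -4354757426542391 / 10177078137312123648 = -0.00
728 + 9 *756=7532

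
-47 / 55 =-0.85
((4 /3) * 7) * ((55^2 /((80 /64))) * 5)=338800 /3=112933.33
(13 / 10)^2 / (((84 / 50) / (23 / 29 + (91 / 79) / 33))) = 1322425 / 1587663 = 0.83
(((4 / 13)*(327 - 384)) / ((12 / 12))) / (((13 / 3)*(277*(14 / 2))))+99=32440725 / 327691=99.00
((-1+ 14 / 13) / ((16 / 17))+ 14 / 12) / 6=779 / 3744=0.21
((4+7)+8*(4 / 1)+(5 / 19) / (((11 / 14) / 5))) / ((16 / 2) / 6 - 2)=-67.01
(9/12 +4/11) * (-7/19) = -343/836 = -0.41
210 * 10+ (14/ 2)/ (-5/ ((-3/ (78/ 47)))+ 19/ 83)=2102.34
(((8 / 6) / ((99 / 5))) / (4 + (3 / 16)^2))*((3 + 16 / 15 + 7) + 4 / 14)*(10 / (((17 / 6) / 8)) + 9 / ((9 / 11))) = 814145536 / 109527957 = 7.43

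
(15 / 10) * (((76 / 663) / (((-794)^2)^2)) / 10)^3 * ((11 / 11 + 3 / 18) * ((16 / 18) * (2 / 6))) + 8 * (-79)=-2439256590903401762090682310055867315506864847987 / 3859583213454749623561206186797258410612128000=-632.00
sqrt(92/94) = sqrt(2162)/47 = 0.99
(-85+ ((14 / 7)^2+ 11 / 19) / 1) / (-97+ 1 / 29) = 0.83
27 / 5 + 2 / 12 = 167 / 30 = 5.57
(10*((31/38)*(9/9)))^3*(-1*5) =-18619375/6859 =-2714.59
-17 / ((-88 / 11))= 17 / 8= 2.12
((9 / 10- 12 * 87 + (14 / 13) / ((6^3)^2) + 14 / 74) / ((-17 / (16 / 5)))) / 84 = 58511299969 / 25036338600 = 2.34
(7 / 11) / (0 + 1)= 7 / 11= 0.64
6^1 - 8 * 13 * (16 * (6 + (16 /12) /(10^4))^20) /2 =-15079489716375968022246683168946797834458750327028331862114611128626115395929216102501761700013 /4955018654584364412585273385047912597656250000000000000000000000000000000000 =-3043276073728699586.67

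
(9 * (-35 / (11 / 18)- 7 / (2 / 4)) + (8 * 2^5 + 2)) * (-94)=396492 / 11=36044.73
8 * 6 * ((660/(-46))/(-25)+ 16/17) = 142176/1955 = 72.72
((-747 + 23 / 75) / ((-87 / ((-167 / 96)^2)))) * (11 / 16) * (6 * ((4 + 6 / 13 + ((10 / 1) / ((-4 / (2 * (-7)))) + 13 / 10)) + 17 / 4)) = 4822.38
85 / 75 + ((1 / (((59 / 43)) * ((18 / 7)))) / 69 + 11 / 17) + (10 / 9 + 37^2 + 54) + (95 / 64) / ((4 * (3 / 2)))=568506695431 / 398632320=1426.14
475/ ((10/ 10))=475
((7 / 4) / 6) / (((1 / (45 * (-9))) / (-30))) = 14175 / 4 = 3543.75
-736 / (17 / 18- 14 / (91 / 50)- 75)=172224 / 19129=9.00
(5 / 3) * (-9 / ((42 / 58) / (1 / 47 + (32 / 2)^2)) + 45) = -245730 / 47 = -5228.30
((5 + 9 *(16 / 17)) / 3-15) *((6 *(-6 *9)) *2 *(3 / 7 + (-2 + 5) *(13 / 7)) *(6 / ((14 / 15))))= 31259520 / 119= 262685.04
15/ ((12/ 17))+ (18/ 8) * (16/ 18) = 93/ 4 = 23.25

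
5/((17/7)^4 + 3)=0.13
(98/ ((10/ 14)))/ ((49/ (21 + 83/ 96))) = 14693/ 240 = 61.22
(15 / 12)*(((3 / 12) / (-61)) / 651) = -5 / 635376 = -0.00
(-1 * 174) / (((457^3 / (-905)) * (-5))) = -31494 / 95443993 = -0.00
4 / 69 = 0.06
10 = 10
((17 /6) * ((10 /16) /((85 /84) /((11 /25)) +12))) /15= 1309 /158556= 0.01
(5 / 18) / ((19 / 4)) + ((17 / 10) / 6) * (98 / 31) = 50581 / 53010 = 0.95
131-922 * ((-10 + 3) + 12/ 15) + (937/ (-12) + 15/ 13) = 4500967/ 780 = 5770.47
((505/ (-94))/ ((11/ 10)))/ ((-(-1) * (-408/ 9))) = 7575/ 70312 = 0.11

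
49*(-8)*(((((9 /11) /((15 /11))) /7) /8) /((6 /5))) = -7 /2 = -3.50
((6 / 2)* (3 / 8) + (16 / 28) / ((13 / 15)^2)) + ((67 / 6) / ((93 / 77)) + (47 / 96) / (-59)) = 6931270543 / 623147616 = 11.12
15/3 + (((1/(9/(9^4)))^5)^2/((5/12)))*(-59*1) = -30012940058853072088120458706283/5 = -6002588011770614417624092000000.00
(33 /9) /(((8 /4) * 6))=11 /36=0.31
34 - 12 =22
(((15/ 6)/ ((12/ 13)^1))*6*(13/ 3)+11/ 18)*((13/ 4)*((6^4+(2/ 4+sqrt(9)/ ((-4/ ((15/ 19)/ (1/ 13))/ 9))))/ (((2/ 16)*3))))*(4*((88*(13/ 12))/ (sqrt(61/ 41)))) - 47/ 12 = -47/ 12+7268044927*sqrt(2501)/ 1539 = 236176032.17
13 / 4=3.25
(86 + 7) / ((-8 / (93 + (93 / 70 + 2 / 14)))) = -615009 / 560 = -1098.23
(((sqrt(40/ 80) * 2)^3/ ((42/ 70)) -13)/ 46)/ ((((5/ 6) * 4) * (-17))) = 39/ 7820 -sqrt(2)/ 782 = 0.00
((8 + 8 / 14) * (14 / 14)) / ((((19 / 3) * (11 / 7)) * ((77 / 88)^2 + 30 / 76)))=11520 / 15521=0.74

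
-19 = -19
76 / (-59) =-76 / 59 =-1.29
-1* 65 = -65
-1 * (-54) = 54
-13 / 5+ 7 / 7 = -8 / 5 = -1.60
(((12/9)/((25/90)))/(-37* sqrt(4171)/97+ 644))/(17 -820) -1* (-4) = 215045710756/53761552625 -296* sqrt(4171)/53761552625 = 4.00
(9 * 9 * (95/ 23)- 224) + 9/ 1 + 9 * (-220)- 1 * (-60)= -41410/ 23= -1800.43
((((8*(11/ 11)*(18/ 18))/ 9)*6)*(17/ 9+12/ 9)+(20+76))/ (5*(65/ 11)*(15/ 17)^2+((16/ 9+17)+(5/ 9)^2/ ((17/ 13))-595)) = -14572536/ 71196373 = -0.20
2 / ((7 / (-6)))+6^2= 240 / 7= 34.29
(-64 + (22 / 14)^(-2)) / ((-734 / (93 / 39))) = 238545 / 1154582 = 0.21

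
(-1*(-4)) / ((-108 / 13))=-13 / 27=-0.48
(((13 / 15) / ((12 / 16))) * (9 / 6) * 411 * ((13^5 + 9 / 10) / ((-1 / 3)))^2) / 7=126271113056028.52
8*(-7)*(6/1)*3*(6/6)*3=-3024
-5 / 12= -0.42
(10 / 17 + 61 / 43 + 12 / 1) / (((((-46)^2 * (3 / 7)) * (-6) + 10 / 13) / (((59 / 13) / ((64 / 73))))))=-308695611 / 23161542016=-0.01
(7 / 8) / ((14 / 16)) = 1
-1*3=-3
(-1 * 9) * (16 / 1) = -144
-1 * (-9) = 9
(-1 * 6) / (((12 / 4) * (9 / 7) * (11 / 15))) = -70 / 33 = -2.12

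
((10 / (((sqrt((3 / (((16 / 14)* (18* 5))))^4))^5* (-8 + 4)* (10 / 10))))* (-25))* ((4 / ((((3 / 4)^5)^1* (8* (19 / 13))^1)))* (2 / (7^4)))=168462526097885.31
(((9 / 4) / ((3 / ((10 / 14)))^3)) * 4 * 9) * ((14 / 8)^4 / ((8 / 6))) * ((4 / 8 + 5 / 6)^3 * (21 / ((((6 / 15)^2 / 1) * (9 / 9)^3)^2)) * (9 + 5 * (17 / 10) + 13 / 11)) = 279360.68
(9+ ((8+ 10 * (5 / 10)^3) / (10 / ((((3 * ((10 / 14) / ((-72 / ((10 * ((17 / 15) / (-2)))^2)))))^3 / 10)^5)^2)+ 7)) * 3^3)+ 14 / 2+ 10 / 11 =371070665242713771976088804625814642350531892963264864846259372070178843090141434003568893384731646513 / 21945039341478876341124500657980399678581095940378272005693694804428216385567424766180526751075621988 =16.91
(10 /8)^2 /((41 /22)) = 275 /328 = 0.84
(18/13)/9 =0.15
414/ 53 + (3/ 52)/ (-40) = 860961/ 110240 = 7.81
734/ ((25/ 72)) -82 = 50798/ 25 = 2031.92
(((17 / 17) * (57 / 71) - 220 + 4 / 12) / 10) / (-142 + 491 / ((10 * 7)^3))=1598997400 / 10374273417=0.15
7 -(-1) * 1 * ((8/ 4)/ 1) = 9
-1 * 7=-7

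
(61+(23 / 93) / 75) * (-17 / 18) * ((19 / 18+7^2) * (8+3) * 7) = -250918085341 / 1129950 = -222061.23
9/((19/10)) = 90/19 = 4.74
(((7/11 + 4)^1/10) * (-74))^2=1177.11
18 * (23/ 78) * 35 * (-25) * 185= -11169375/ 13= -859182.69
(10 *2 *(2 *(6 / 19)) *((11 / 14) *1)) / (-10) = -132 / 133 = -0.99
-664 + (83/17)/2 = -661.56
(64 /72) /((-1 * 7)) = -8 /63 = -0.13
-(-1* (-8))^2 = -64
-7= -7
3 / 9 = 1 / 3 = 0.33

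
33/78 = 11/26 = 0.42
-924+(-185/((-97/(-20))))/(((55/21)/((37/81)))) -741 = -48158645/28809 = -1671.65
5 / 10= 1 / 2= 0.50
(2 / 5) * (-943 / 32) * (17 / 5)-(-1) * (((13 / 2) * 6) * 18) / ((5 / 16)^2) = 2859361 / 400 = 7148.40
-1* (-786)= 786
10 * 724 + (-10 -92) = 7138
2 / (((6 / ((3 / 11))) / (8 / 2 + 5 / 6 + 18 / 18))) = 35 / 66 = 0.53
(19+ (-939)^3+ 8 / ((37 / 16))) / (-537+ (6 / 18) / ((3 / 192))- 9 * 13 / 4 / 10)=3676035824640 / 2302547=1596508.49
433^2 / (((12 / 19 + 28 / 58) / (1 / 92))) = 103306439 / 56488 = 1828.82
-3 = -3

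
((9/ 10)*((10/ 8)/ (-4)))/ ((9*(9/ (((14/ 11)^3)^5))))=-0.13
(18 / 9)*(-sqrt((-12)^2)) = -24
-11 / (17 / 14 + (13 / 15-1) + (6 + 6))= -2310 / 2747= -0.84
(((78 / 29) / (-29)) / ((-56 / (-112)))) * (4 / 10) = -312 / 4205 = -0.07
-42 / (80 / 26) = -13.65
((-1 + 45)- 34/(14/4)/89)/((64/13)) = 22217/2492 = 8.92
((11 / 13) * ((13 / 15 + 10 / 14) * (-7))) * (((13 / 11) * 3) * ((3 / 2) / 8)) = -249 / 40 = -6.22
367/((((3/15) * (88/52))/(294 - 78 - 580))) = -4341610/11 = -394691.82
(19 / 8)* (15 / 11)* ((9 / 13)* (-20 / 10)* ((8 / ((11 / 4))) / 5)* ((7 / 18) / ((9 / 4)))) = -2128 / 4719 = -0.45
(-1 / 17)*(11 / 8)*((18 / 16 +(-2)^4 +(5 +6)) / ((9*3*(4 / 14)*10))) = -385 / 13056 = -0.03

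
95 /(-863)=-95 /863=-0.11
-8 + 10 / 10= -7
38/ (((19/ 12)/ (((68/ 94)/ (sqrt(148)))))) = 408 * sqrt(37)/ 1739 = 1.43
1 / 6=0.17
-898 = -898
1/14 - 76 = -1063/14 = -75.93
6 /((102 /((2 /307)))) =2 /5219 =0.00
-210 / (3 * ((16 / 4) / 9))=-157.50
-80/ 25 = -16/ 5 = -3.20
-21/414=-7/138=-0.05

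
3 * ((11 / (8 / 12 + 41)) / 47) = 0.02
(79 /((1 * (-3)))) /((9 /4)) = -316 /27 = -11.70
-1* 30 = -30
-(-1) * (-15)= -15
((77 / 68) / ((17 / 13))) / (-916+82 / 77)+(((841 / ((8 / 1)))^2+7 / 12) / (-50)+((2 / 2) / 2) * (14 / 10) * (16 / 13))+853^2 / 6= 2050499887896419 / 16939561600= 121047.99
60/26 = 30/13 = 2.31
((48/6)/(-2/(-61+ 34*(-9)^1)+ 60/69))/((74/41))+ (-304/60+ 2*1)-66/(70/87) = -25515785/318829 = -80.03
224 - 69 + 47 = 202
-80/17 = -4.71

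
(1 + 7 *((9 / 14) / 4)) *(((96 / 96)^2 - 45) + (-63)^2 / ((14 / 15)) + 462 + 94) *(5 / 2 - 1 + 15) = 5345769 / 32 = 167055.28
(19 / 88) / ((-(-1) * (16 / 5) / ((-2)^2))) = 95 / 352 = 0.27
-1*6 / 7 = -6 / 7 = -0.86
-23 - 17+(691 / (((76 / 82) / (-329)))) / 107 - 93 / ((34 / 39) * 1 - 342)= -63077127737 / 27047032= -2332.13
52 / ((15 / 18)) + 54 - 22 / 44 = 1159 / 10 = 115.90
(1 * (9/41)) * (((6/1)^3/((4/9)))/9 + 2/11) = 5364/451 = 11.89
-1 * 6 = -6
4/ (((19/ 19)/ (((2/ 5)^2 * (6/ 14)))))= 48/ 175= 0.27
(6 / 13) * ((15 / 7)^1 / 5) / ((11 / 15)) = 270 / 1001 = 0.27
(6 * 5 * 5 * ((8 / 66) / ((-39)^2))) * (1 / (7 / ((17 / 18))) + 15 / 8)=0.02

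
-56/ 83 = -0.67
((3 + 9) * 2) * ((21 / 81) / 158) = 28 / 711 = 0.04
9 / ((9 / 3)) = 3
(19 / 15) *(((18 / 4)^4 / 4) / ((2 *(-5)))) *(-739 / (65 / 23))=706276341 / 208000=3395.56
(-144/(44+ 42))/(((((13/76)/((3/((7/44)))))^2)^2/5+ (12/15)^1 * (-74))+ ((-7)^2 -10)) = 0.08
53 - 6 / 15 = 263 / 5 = 52.60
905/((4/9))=8145/4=2036.25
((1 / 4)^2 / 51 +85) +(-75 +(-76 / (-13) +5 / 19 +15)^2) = 22681503985 / 49783344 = 455.60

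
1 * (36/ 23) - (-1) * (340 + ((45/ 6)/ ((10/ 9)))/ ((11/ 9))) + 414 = 770221/ 1012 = 761.09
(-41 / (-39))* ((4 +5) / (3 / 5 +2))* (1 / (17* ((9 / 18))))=1230 / 2873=0.43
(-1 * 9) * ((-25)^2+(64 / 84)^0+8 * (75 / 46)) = -5751.39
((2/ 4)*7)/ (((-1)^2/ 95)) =665/ 2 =332.50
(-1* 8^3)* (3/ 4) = -384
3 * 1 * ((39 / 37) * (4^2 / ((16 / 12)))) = 1404 / 37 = 37.95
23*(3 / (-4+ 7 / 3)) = -207 / 5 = -41.40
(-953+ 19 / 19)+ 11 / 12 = -11413 / 12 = -951.08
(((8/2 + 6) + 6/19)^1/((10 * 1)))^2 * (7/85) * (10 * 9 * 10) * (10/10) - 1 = 2389523/30685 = 77.87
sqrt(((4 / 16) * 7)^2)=7 / 4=1.75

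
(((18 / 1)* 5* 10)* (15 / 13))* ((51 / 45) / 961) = 15300 / 12493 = 1.22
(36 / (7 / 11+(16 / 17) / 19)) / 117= 14212 / 31681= 0.45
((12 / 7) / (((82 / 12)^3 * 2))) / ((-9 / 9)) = -1296 / 482447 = -0.00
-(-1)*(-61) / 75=-61 / 75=-0.81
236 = 236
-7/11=-0.64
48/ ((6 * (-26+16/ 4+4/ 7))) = -28/ 75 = -0.37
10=10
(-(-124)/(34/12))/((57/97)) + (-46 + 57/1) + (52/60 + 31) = 568529/4845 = 117.34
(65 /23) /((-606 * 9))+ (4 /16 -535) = -134160349 /250884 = -534.75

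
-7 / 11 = -0.64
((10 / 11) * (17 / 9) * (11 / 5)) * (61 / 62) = 1037 / 279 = 3.72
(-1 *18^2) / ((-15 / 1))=108 / 5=21.60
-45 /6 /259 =-15 /518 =-0.03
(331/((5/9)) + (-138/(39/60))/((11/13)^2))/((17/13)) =2353767/10285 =228.85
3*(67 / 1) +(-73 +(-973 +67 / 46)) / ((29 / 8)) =-58129 / 667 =-87.15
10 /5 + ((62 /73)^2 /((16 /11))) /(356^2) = 5403019723 /2701504576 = 2.00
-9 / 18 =-0.50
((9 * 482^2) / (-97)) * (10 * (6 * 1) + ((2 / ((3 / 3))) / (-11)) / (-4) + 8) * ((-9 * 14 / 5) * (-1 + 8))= 1380374652132 / 5335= 258739391.21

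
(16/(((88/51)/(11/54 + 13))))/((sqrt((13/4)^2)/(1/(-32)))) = -12121/10296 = -1.18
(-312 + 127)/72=-185/72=-2.57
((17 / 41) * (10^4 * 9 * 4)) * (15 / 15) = 6120000 / 41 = 149268.29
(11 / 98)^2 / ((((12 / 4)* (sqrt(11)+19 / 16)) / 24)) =-73568 / 5894455+61952* sqrt(11) / 5894455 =0.02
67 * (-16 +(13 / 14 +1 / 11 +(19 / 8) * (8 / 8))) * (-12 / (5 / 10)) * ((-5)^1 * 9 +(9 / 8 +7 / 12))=-540544945 / 616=-877508.03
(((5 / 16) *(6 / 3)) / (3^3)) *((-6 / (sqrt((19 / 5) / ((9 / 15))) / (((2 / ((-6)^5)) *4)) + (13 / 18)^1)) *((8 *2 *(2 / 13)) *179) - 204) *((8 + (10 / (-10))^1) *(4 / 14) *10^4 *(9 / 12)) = -411972382887500 / 5816089797 + 1252713600000 *sqrt(57) / 25203055787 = -70457.96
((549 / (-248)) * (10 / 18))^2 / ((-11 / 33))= -4.54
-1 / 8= -0.12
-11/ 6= -1.83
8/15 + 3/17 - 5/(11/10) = -10759/2805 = -3.84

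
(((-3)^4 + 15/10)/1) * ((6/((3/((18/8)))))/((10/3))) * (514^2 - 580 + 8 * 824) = 30094416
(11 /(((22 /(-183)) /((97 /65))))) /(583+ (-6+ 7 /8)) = -23668 /100165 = -0.24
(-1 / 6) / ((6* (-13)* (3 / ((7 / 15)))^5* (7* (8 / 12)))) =0.00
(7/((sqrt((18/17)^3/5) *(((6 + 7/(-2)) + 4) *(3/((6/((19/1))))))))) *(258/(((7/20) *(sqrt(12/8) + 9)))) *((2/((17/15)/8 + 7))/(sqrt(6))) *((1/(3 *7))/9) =-2339200 *sqrt(170)/19083496887 + 4678400 *sqrt(255)/6361165629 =0.01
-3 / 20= -0.15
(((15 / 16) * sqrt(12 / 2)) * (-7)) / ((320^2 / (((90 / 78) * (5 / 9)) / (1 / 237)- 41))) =-15141 * sqrt(6) / 2129920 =-0.02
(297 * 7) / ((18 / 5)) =1155 / 2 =577.50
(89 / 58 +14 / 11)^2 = 3207681 / 407044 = 7.88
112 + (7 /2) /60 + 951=127567 /120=1063.06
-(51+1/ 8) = -409/ 8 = -51.12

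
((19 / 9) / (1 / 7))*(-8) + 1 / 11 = -11695 / 99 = -118.13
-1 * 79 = -79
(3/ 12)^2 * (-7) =-7/ 16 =-0.44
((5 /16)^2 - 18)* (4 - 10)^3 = 123741 /32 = 3866.91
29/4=7.25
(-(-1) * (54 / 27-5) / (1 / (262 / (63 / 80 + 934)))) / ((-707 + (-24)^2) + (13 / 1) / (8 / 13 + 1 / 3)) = 116328 / 16227911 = 0.01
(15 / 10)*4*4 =24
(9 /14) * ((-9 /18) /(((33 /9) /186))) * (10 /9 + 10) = -13950 /77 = -181.17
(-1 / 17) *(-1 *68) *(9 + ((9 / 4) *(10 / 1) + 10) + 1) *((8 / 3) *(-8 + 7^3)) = 455600 / 3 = 151866.67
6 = 6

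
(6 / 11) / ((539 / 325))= 1950 / 5929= 0.33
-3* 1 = -3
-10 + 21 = 11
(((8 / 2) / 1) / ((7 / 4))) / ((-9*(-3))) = 16 / 189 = 0.08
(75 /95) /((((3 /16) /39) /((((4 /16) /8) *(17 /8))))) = 3315 /304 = 10.90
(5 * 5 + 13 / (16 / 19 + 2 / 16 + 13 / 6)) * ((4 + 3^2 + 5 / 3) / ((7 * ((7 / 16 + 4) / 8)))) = 110.10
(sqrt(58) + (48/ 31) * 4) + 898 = sqrt(58) + 28030/ 31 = 911.81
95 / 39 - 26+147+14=137.44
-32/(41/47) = -1504/41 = -36.68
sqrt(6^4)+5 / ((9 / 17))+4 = 445 / 9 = 49.44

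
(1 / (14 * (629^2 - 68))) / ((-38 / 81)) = -81 / 210444836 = -0.00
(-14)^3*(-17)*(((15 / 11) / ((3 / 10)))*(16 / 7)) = 5331200 / 11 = 484654.55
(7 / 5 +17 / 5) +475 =2399 / 5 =479.80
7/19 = 0.37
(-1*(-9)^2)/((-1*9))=9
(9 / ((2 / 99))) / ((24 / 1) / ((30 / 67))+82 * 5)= 4455 / 4636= 0.96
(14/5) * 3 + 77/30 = 329/30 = 10.97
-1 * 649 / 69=-649 / 69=-9.41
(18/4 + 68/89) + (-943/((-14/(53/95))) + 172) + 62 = 16384908/59185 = 276.84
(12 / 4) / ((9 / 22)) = 22 / 3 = 7.33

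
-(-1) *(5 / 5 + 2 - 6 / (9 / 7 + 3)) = 8 / 5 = 1.60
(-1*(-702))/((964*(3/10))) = 585/241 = 2.43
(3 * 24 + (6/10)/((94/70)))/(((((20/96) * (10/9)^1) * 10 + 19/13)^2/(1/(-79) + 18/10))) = 236933263944/26094225113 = 9.08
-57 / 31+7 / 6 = -125 / 186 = -0.67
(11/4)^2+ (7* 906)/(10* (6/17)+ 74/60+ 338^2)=7102041869/932269904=7.62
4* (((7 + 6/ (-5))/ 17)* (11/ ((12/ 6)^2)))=319/ 85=3.75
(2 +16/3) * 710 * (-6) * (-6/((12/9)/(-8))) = -1124640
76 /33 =2.30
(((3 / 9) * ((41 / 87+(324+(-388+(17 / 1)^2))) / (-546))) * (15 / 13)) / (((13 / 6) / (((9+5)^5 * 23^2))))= -3986376074240 / 191139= -20855901.07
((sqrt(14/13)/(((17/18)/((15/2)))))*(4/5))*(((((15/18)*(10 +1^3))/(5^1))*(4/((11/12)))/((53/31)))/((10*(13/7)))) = 93744*sqrt(182)/761345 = 1.66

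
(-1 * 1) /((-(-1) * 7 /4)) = -4 /7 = -0.57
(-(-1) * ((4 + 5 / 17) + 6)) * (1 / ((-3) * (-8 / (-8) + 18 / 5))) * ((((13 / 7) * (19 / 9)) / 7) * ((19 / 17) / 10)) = -0.05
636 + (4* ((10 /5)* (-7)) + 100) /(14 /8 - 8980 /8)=2851012 /4483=635.96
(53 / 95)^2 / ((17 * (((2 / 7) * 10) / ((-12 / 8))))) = -58989 / 6137000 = -0.01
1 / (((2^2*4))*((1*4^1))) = 1 / 64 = 0.02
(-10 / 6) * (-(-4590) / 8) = -3825 / 4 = -956.25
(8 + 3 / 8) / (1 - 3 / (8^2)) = 536 / 61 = 8.79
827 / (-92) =-827 / 92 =-8.99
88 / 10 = 44 / 5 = 8.80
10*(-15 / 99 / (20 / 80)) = -6.06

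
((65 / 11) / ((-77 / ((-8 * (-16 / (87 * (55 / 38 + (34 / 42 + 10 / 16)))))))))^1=-0.04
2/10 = 1/5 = 0.20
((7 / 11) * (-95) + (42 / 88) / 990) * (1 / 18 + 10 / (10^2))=-6144551 / 653400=-9.40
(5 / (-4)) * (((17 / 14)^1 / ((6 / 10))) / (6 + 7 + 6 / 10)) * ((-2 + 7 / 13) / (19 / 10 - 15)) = -11875 / 572208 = -0.02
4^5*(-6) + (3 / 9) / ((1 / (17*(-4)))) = -18500 / 3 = -6166.67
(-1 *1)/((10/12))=-1.20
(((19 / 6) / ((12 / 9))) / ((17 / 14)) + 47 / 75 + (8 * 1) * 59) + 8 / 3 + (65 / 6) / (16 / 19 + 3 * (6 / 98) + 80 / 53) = 20480253533 / 42532300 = 481.52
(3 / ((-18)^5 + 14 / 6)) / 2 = -9 / 11337394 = -0.00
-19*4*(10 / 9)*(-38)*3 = 28880 / 3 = 9626.67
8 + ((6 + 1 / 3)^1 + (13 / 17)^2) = 12934 / 867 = 14.92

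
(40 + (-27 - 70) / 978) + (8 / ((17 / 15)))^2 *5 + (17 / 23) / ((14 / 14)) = 1883758795 / 6500766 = 289.77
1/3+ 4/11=23/33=0.70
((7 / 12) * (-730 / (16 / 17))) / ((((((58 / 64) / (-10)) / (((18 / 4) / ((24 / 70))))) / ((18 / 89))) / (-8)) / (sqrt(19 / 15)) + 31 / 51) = -36825093668160000 / 49470908344871 + 13607394114300 * sqrt(285) / 49470908344871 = -739.74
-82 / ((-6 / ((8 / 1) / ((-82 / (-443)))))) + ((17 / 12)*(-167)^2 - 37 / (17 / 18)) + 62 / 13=106254173 / 2652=40065.68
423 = 423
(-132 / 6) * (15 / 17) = -330 / 17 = -19.41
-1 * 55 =-55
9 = 9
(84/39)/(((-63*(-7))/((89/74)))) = 178/30303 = 0.01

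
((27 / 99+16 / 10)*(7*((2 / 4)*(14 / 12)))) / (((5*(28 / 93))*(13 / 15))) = 67053 / 11440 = 5.86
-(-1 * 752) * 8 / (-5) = -6016 / 5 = -1203.20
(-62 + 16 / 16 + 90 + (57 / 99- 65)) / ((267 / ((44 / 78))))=-2338 / 31239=-0.07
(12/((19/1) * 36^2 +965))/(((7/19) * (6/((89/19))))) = 178/179123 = 0.00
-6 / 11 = -0.55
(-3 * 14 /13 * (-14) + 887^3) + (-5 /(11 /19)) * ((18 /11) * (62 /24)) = 2195480495479 /3146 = 697864111.72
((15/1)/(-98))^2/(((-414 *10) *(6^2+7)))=-5/37993424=-0.00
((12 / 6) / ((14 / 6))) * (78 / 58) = 234 / 203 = 1.15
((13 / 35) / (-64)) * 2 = -13 / 1120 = -0.01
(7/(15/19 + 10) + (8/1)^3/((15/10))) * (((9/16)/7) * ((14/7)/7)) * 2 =630957/40180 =15.70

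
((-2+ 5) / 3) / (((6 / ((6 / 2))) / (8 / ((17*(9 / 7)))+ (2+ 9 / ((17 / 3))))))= 605 / 306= 1.98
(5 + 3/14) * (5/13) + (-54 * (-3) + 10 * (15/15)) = 174.01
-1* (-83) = 83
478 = 478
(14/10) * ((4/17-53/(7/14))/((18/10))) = -12586/153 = -82.26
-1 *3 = -3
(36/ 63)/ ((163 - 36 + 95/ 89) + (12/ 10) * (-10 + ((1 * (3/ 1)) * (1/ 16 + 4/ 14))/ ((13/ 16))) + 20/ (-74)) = 32930/ 6762011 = 0.00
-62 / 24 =-31 / 12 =-2.58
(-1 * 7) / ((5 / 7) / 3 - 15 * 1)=147 / 310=0.47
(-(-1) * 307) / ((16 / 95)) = 29165 / 16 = 1822.81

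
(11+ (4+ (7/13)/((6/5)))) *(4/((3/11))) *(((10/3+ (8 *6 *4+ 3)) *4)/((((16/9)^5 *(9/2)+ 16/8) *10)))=153317934/698633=219.45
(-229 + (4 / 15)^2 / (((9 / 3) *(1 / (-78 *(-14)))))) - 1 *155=-80576 / 225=-358.12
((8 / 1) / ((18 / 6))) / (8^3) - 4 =-767 / 192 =-3.99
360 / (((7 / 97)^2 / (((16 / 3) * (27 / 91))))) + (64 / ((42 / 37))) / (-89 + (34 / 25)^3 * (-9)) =2552490176272480 / 23334317097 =109387.82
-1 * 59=-59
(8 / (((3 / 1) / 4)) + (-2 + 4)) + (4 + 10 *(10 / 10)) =80 / 3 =26.67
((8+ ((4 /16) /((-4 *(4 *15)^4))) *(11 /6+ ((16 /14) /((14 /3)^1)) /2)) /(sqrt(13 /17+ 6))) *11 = 214592716547 *sqrt(1955) /280433664000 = 33.83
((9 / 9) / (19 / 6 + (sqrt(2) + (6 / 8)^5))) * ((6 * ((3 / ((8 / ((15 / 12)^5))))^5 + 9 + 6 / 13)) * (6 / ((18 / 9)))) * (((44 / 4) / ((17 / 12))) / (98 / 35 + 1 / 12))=765782544649929924149941752855 / 3894612563589302290902679552 - 219694714922997970015284045 * sqrt(2) / 3803332581630178018459648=114.94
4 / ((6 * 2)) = 1 / 3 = 0.33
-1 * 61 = -61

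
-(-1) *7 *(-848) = -5936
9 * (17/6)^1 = 51/2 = 25.50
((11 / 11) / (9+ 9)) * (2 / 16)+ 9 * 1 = 1297 / 144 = 9.01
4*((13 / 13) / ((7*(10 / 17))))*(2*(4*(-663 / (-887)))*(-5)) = -180336 / 6209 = -29.04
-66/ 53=-1.25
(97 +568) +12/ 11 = 7327/ 11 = 666.09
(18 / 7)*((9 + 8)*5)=1530 / 7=218.57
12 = 12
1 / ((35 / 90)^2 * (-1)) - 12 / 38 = -6.93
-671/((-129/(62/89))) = 41602/11481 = 3.62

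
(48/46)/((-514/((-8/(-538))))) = -48/1590059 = -0.00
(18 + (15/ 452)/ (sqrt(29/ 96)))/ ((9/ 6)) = 10*sqrt(174)/ 3277 + 12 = 12.04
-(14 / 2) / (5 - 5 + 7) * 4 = -4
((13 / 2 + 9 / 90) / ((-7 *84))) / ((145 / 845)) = -1859 / 28420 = -0.07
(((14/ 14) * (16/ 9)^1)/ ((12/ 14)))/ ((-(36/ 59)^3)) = -1437653/ 157464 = -9.13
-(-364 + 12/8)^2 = -525625/4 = -131406.25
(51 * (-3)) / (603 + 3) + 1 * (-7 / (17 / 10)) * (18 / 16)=-33549 / 6868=-4.88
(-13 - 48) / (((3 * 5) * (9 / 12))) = -5.42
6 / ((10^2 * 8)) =0.01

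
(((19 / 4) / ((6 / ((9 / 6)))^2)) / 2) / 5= 19 / 640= 0.03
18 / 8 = 9 / 4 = 2.25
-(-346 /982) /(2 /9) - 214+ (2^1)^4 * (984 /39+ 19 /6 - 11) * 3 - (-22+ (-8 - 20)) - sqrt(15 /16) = 8587209 /12766 - sqrt(15) /4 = 671.69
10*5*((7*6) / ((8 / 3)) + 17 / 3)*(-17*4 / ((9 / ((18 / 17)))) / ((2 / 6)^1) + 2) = -70675 / 3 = -23558.33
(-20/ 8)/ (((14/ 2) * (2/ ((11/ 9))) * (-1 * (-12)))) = -55/ 3024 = -0.02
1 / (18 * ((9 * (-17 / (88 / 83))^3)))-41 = -9329318773187 / 227544352011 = -41.00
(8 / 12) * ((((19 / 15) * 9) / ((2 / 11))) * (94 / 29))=19646 / 145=135.49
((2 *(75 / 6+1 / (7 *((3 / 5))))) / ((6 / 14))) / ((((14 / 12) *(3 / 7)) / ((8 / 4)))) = 2140 / 9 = 237.78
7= 7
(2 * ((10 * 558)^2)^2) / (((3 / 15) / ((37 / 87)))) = 119568633278400000 / 29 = 4123056319944827.59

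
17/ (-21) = -17/ 21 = -0.81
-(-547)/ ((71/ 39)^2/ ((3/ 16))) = 2495961/ 80656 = 30.95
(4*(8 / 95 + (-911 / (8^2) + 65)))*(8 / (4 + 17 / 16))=2473336 / 7695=321.42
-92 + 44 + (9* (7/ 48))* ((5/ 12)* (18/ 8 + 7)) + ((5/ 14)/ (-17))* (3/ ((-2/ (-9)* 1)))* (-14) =-169601/ 4352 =-38.97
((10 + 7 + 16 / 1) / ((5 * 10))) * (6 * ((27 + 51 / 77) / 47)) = 3834 / 1645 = 2.33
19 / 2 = 9.50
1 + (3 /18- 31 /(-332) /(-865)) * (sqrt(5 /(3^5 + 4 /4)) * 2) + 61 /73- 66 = -4684 /73 + 143497 * sqrt(305) /52553940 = -64.12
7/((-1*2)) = -7/2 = -3.50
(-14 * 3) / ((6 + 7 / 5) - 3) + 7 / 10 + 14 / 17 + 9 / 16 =-111593 / 14960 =-7.46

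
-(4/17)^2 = -16/289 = -0.06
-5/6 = -0.83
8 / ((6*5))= 4 / 15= 0.27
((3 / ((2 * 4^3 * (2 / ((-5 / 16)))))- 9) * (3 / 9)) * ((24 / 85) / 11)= -36879 / 478720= -0.08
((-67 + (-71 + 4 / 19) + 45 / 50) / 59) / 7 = -0.33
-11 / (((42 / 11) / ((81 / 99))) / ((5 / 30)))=-11 / 28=-0.39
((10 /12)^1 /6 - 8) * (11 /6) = -3113 /216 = -14.41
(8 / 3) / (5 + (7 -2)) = 4 / 15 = 0.27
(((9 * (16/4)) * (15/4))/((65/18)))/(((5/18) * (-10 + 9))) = -8748/65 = -134.58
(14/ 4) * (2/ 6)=7/ 6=1.17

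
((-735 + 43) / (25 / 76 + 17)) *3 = -119.80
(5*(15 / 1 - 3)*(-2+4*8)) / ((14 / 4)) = 3600 / 7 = 514.29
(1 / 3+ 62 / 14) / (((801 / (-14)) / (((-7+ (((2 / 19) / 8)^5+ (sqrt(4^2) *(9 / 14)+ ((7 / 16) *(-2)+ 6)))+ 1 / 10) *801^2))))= -94354822804485 / 2218584704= -42529.29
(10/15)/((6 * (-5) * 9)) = -0.00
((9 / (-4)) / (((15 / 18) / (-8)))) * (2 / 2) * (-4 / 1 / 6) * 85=-1224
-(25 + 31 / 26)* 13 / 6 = -227 / 4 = -56.75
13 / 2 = 6.50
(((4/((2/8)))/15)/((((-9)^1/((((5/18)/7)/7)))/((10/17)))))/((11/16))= -1280/2226609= -0.00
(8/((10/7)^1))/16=7/20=0.35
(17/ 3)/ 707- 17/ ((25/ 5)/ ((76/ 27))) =-912679/ 95445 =-9.56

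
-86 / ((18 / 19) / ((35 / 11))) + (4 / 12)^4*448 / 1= -252427 / 891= -283.31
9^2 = 81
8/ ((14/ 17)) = 9.71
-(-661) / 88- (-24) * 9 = 223.51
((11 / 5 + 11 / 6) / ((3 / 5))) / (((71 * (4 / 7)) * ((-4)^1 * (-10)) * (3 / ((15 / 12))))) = 847 / 490752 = 0.00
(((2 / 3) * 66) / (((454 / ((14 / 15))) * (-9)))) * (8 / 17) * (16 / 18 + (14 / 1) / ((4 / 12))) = -951104 / 4688685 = -0.20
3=3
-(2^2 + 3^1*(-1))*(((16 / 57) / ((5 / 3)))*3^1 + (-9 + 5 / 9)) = 6788 / 855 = 7.94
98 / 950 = 49 / 475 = 0.10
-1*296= -296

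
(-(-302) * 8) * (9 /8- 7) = -14194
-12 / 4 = -3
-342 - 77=-419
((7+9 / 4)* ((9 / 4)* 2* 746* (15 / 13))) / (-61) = -1863135 / 3172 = -587.37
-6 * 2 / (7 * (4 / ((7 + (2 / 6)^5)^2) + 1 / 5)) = -21726030 / 3568061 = -6.09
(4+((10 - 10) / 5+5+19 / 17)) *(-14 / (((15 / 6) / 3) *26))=-6.54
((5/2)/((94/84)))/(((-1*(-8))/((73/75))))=0.27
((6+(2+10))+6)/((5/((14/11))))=336/55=6.11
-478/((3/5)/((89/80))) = -21271/24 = -886.29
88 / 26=44 / 13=3.38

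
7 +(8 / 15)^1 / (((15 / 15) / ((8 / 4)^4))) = 233 / 15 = 15.53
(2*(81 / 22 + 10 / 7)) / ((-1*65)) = -787 / 5005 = -0.16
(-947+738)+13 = -196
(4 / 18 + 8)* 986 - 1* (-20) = 73144 / 9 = 8127.11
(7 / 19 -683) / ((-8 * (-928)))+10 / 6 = 333185 / 211584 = 1.57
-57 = -57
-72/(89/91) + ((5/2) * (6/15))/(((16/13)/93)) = 2769/1424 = 1.94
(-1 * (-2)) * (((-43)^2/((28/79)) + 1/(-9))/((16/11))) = 14460721/2016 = 7172.98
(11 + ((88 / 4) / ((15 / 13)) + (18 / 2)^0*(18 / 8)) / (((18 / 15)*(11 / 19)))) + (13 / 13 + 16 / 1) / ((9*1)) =11503 / 264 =43.57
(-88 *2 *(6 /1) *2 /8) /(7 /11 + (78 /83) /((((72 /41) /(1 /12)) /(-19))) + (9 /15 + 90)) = -2.92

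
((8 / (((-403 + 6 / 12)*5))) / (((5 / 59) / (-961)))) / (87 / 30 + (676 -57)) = 1814368 / 25031475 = 0.07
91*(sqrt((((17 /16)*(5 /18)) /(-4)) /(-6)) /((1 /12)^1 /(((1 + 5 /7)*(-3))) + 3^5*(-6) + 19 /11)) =-3003*sqrt(255) /6920285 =-0.01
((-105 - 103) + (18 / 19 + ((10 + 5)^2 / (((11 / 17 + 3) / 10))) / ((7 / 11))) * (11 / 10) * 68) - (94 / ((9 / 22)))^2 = 32697307834 / 1669815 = 19581.40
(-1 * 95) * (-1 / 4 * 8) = 190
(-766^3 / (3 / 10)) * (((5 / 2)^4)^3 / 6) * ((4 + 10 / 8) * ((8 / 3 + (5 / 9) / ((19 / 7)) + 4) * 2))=-564082056365966796875 / 525312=-1073803865828244.54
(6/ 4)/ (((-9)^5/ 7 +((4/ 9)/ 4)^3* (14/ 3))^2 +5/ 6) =703096443/ 33354313167017585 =0.00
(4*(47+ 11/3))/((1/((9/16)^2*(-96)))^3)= -90876411/16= -5679775.69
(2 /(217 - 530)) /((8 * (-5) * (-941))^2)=-1 /221724442400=-0.00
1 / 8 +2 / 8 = 3 / 8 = 0.38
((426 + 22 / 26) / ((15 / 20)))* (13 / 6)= 11098 / 9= 1233.11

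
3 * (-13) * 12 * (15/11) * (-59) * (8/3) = 1104480/11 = 100407.27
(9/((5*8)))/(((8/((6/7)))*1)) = 27/1120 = 0.02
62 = 62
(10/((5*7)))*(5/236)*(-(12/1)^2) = -360/413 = -0.87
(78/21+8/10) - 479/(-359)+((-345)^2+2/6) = 4486880401/37695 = 119031.18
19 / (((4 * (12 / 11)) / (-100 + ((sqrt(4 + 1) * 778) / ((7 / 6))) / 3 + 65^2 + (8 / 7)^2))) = 20130.85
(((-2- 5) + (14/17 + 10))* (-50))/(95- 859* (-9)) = -125/5117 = -0.02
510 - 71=439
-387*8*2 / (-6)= 1032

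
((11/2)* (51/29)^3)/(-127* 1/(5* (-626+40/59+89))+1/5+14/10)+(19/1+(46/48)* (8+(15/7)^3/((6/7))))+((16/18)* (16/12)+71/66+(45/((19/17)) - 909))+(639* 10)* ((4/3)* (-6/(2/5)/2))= -606611550700232906519/9374215218640272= -64710.65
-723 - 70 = -793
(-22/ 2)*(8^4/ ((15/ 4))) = -180224/ 15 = -12014.93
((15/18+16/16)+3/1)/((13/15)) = 145/26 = 5.58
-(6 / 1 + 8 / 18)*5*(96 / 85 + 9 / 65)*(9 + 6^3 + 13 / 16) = -48930859 / 5304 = -9225.28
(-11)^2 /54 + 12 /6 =229 /54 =4.24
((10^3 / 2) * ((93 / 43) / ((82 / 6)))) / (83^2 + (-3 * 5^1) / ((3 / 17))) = 3875 / 333207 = 0.01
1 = 1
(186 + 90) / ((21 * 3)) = 92 / 21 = 4.38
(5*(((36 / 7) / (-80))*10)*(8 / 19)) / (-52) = 45 / 1729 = 0.03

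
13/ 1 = 13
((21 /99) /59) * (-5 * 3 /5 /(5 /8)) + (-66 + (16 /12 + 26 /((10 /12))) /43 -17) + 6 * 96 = 206681753 /418605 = 493.74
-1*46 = -46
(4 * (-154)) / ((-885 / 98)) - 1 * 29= 34703 / 885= 39.21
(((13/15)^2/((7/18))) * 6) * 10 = 4056/35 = 115.89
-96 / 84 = -8 / 7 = -1.14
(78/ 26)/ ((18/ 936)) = 156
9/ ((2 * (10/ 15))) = 27/ 4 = 6.75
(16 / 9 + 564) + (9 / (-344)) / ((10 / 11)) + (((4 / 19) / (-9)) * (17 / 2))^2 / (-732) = 10414190210803 / 18407794320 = 565.75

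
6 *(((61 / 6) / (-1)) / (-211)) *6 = 366 / 211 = 1.73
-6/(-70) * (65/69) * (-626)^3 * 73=-1445983495.80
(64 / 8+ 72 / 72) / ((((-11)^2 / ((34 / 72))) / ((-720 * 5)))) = -15300 / 121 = -126.45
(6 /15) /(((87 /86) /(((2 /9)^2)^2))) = 2752 /2854035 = 0.00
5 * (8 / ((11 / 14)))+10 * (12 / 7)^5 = 36783440 / 184877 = 198.96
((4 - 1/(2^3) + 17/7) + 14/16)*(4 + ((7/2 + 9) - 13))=25.12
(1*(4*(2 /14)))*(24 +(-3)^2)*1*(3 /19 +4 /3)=3740 /133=28.12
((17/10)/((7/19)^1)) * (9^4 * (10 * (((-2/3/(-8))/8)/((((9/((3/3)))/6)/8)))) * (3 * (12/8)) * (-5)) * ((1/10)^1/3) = -706401/56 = -12614.30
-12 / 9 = -4 / 3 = -1.33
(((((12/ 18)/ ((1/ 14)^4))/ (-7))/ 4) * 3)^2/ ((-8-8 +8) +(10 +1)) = 7529536/ 3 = 2509845.33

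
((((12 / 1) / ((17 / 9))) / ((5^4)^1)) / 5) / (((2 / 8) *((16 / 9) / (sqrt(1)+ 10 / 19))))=7047 / 1009375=0.01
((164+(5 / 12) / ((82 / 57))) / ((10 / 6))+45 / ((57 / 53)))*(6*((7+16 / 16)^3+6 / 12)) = 65630385 / 152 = 431778.85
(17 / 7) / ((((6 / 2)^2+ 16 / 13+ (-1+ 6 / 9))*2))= 663 / 5404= 0.12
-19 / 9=-2.11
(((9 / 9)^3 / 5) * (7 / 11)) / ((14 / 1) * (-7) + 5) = -7 / 5115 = -0.00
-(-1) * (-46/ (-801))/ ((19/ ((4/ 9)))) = 184/ 136971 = 0.00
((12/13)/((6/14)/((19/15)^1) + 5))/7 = 114/4615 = 0.02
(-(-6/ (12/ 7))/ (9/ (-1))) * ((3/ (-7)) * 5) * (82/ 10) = 41/ 6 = 6.83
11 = 11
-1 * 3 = -3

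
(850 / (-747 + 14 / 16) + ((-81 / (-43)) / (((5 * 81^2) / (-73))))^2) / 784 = -42087496351 / 28964665616400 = -0.00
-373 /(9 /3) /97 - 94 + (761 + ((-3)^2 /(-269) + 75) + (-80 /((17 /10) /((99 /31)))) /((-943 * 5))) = 28815069530942 /38901610119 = 740.72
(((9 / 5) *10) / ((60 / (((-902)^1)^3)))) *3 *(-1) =3302418636 / 5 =660483727.20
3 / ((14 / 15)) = 45 / 14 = 3.21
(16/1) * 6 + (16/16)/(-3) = 287/3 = 95.67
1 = 1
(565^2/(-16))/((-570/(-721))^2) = -31922.56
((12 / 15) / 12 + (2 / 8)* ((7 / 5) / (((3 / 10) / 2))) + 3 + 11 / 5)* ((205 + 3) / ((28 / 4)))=7904 / 35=225.83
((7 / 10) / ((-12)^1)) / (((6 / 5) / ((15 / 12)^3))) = -0.09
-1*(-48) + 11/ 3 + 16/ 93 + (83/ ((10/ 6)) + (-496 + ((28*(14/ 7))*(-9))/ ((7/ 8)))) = -150406/ 155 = -970.36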